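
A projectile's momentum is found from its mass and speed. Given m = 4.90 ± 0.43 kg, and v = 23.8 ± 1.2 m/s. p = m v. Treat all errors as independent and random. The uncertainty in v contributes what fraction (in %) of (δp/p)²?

24.8%

(δp/p)² = (1·δm/m)² + (1·δv/v)²
  m term: (1×0.0878)² = 0.00770
  v term: (1×0.0504)² = 0.00254
Total = 0.0102. Share from v = 0.00254/0.0102 = 0.248.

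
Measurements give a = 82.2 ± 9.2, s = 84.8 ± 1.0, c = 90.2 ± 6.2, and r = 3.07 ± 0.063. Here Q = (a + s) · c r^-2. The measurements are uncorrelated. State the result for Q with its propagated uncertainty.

Let u = a + s = 167. δu = √(δa² + δs²) = √(84.6 + 1.00) = 9.25, so δu/u = 0.0554.
Q is then a monomial in u, c, r:
δQ/Q = √((δu/u)² + (1·δc/c)² + (-2·δr/r)²) = √(0.00307 + 0.00472 + 0.00168) = 0.0974
Q = 1600, so δQ = 0.0974 × 1600 = 156.

1600 ± 156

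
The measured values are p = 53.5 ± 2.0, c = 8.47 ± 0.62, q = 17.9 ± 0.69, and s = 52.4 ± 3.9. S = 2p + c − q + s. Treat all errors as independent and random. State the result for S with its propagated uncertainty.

150 ± 5.66

Absolute uncertainties add in quadrature for a linear combination:
  (2·δp)² = 16.0;  (δc)² = 0.384;  (δq)² = 0.476;  (δs)² = 15.2
δS = √(32.1) = 5.66
S = 150.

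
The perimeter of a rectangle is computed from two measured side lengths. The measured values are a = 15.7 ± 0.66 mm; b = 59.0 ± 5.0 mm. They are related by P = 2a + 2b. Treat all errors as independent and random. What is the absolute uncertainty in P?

Each term contributes (cᵢ δxᵢ)² to (δP)²:
  (2·δa)² = 1.74;  (2·δb)² = 100
δP = √(102) = 10.1 mm

10.1 mm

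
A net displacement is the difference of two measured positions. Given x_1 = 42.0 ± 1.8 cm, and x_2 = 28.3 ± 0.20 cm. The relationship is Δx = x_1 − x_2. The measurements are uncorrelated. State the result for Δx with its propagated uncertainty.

Sums and differences: (δΔx)² = Σ (cᵢ δxᵢ)².
  (δx_1)² = 3.24;  (δx_2)² = 0.0400
δΔx = √(3.28) = 1.81 cm
Δx = 13.7 cm.

13.7 ± 1.81 cm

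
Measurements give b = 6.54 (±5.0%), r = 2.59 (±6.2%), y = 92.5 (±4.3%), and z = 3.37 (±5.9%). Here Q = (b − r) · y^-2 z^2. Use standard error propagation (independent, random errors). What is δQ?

Let u = b − r = 3.95. δu = √(δb² + δr²) = √(0.107 + 0.0258) = 0.364, so δu/u = 0.0922.
Q is then a monomial in u, y, z:
δQ/Q = √((δu/u)² + (-2·δy/y)² + (2·δz/z)²) = √(0.00851 + 0.00740 + 0.0139) = 0.173
Q = 0.00524, so δQ = 0.173 × 0.00524 = 0.000905.

0.000905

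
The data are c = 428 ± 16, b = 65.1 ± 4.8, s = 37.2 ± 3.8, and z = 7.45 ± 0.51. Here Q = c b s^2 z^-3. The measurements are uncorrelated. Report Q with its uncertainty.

93200 ± 28100

For a monomial Q ∝ c, b, s^2, z^-3, fractional errors add in quadrature:
  (1·δc/c)² = (1×0.0374)² = 0.00140;  (1·δb/b)² = (1×0.0737)² = 0.00544;  (2·δs/s)² = (2×0.102)² = 0.0417;  (-3·δz/z)² = (-3×0.0685)² = 0.0422
δQ/Q = √(0.0907) = 0.301
Q = 93200, so δQ = 0.301 × 93200 = 28100.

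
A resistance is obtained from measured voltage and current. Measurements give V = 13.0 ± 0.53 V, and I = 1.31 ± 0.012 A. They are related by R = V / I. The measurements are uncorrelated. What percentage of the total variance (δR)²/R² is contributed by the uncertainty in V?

95.2%

(δR/R)² = (1·δV/V)² + (-1·δI/I)²
  V term: (1×0.0408)² = 0.00166
  I term: (-1×0.00916)² = 8.39e-05
Total = 0.00175. Share from V = 0.00166/0.00175 = 0.952.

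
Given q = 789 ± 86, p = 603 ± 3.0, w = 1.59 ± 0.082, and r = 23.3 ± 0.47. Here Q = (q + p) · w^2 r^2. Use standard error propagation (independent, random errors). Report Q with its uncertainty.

(1.91 ± 0.242) × 10^6

Let u = q + p = 1390. δu = √(δq² + δp²) = √(7400 + 9.00) = 86.1, so δu/u = 0.0618.
Q is then a monomial in u, w, r:
δQ/Q = √((δu/u)² + (2·δw/w)² + (2·δr/r)²) = √(0.00382 + 0.0106 + 0.00163) = 0.127
Q = 1.91e+06, so δQ = 0.127 × 1.91e+06 = 2.42e+05.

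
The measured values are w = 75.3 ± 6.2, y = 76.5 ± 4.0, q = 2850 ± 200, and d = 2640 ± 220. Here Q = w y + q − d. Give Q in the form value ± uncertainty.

Let p = w·y = 5760. δp/p = √((1·δw/w)² + (1·δy/y)²) = √(0.00678 + 0.00273) = 0.0975, so δp = 562.
Q = p + q − d: δQ = √(δp² + δq² + δd²) = √(3.16e+05 + 40000 + 48400) = 636
Q = 5970.

5970 ± 636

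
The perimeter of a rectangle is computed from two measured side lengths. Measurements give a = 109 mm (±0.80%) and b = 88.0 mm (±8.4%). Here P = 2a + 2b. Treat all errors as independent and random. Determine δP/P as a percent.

Sums and differences: (δP)² = Σ (cᵢ δxᵢ)².
  (2·δa)² = 3.04;  (2·δb)² = 219
δP = √(222) = 14.9 mm
P = 394 mm, so δP/P = 14.9/394 = 0.0378.

3.78%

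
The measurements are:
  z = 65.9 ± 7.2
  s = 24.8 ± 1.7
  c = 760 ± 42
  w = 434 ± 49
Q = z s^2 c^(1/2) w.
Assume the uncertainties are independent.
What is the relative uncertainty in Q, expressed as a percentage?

21.0%

Q is a product of powers, so relative uncertainties combine in quadrature:
  (1·δz/z)² = (1×0.109)² = 0.0119;  (2·δs/s)² = (2×0.0685)² = 0.0188;  (½·δc/c)² = (0.5×0.0553)² = 0.000764;  (1·δw/w)² = (1×0.113)² = 0.0127
δQ/Q = √(0.0442) = 0.210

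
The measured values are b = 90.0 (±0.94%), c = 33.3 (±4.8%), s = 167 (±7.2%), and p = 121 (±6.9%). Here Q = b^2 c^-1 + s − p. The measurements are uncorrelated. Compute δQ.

Let w = b^2·c^-1 = 243. δw/w = √((2·δb/b)² + (-1·δc/c)²) = √(0.000353 + 0.00230) = 0.0516, so δw = 12.5.
Q = w + s − p: δQ = √(δw² + δs² + δp²) = √(157 + 145 + 69.7) = 19.3

19.3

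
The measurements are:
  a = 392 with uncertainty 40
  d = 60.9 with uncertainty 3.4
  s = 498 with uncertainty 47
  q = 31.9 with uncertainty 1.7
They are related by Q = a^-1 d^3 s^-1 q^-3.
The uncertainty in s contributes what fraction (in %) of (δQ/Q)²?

(δQ/Q)² = (-1·δa/a)² + (3·δd/d)² + (-1·δs/s)² + (-3·δq/q)²
  a term: (-1×0.102)² = 0.0104
  d term: (3×0.0558)² = 0.0281
  s term: (-1×0.0944)² = 0.00891
  q term: (-3×0.0533)² = 0.0256
Total = 0.0729. Share from s = 0.00891/0.0729 = 0.122.

12.2%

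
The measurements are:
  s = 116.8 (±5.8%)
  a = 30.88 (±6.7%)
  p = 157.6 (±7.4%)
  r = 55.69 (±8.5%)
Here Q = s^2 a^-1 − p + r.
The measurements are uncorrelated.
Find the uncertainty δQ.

Let w = s^2·a^-1 = 441.8. δw/w = √((2·δs/s)² + (-1·δa/a)²) = √(0.0135 + 0.00449) = 0.134, so δw = 59.2.
Q = w − p + r: δQ = √(δw² + δp² + δr²) = √(3500 + 136 + 22.4) = 60.5

60.5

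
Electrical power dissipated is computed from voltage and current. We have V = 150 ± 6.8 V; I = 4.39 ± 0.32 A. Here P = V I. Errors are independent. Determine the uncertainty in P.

56.5 W

For a monomial P ∝ V, I, fractional errors add in quadrature:
  (1·δV/V)² = (1×0.0453)² = 0.00206;  (1·δI/I)² = (1×0.0729)² = 0.00531
δP/P = √(0.00737) = 0.0858
P = 658 W, so δP = 0.0858 × 658 = 56.5 W.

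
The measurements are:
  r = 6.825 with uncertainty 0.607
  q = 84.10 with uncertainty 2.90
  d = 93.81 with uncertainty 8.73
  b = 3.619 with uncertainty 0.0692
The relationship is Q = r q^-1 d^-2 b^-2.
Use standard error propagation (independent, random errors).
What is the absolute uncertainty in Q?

1.5e-07

Since Q is a product/quotient, work with relative uncertainties:
  (1·δr/r)² = (1×0.0889)² = 0.00791;  (-1·δq/q)² = (-1×0.0345)² = 0.00119;  (-2·δd/d)² = (-2×0.0931)² = 0.0346;  (-2·δb/b)² = (-2×0.0191)² = 0.00146
δQ/Q = √(0.0452) = 0.213
Q = 7.041e-07, so δQ = 0.213 × 7.041e-07 = 1.5e-07.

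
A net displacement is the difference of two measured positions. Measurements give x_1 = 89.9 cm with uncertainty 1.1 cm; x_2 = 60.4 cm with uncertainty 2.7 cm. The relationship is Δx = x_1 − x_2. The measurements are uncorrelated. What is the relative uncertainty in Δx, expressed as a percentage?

9.88%

Each term contributes (cᵢ δxᵢ)² to (δΔx)²:
  (δx_1)² = 1.21;  (δx_2)² = 7.29
δΔx = √(8.50) = 2.92 cm
Δx = 29.5 cm, so δΔx/Δx = 2.92/29.5 = 0.0988.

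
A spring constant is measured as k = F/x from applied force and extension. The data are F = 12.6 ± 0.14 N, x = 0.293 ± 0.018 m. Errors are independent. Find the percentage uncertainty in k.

6.24%

Products/powers → add relative errors in quadrature, weighted by exponent:
  (1·δF/F)² = (1×0.0111)² = 0.000123;  (-1·δx/x)² = (-1×0.0614)² = 0.00377
δk/k = √(0.00390) = 0.0624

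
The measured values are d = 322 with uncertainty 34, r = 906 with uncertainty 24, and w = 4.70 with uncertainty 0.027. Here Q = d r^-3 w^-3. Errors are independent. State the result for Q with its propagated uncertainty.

Products/powers → add relative errors in quadrature, weighted by exponent:
  (1·δd/d)² = (1×0.106)² = 0.0111;  (-3·δr/r)² = (-3×0.0265)² = 0.00632;  (-3·δw/w)² = (-3×0.00574)² = 0.000297
δQ/Q = √(0.0178) = 0.133
Q = 4.17e-09, so δQ = 0.133 × 4.17e-09 = 5.56e-10.

(4.17 ± 0.556) × 10^-9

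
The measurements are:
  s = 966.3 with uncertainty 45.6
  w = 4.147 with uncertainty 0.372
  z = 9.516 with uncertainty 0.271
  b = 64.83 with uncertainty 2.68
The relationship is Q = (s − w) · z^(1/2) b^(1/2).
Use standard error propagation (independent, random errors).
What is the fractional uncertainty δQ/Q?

Let u = s − w = 962.2. δu = √(δs² + δw²) = √(2080 + 0.138) = 45.6, so δu/u = 0.0474.
Q is then a monomial in u, z, b:
δQ/Q = √((δu/u)² + (½·δz/z)² + (½·δb/b)²) = √(0.00225 + 0.000203 + 0.000427) = 0.0536

0.0536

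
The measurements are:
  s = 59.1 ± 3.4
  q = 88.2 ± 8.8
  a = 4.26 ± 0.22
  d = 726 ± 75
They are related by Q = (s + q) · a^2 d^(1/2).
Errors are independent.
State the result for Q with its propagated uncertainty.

Let u = s + q = 147. δu = √(δs² + δq²) = √(11.6 + 77.4) = 9.43, so δu/u = 0.0640.
Q is then a monomial in u, a, d:
δQ/Q = √((δu/u)² + (2·δa/a)² + (½·δd/d)²) = √(0.00410 + 0.0107 + 0.00267) = 0.132
Q = 72000, so δQ = 0.132 × 72000 = 9510.

72000 ± 9510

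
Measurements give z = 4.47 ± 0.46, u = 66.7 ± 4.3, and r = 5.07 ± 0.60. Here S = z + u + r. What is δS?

Sums and differences: (δS)² = Σ (cᵢ δxᵢ)².
  (δz)² = 0.212;  (δu)² = 18.5;  (δr)² = 0.360
δS = √(19.1) = 4.37

4.37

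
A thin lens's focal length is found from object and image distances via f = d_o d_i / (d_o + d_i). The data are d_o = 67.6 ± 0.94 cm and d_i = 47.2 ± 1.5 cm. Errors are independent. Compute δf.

0.544 cm

∂f/∂d_o = (d_i/(d_o+d_i))² = 0.169;  ∂f/∂d_i = (d_o/(d_o+d_i))² = 0.347
δf = √((∂f/∂d_o · δd_o)² + (∂f/∂d_i · δd_i)²) = √(0.0252 + 0.271) = 0.544 cm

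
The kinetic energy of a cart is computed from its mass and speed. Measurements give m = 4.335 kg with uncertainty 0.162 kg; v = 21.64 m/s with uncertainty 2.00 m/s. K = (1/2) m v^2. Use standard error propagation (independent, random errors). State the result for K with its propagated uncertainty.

1015 ± 191 J

K is a product of powers, so relative uncertainties combine in quadrature:
  (1·δm/m)² = (1×0.0374)² = 0.00140;  (2·δv/v)² = (2×0.0924)² = 0.0342
δK/K = √(0.0356) = 0.189
K = 1015 J, so δK = 0.189 × 1015 = 191 J.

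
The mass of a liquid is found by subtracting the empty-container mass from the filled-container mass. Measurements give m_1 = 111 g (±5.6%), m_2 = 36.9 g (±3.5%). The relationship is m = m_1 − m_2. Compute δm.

6.35 g

For a sum/difference, combine absolute errors in quadrature:
  (δm_1)² = 38.6;  (δm_2)² = 1.67
δm = √(40.3) = 6.35 g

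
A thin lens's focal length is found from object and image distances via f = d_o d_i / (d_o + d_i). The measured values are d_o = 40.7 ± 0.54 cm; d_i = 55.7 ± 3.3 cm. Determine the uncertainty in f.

∂f/∂d_o = (d_i/(d_o+d_i))² = 0.334;  ∂f/∂d_i = (d_o/(d_o+d_i))² = 0.178
δf = √((∂f/∂d_o · δd_o)² + (∂f/∂d_i · δd_i)²) = √(0.0325 + 0.346) = 0.615 cm

0.615 cm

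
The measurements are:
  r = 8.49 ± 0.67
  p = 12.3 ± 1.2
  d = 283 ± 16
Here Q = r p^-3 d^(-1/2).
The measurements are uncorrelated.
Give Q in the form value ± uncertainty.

(2.71 ± 0.826) × 10^-4

Each factor contributes (exponent × relative error)² to (δQ/Q)²:
  (1·δr/r)² = (1×0.0789)² = 0.00623;  (-3·δp/p)² = (-3×0.0976)² = 0.0857;  (−½·δd/d)² = (-0.5×0.0565)² = 0.000799
δQ/Q = √(0.0927) = 0.304
Q = 0.000271, so δQ = 0.304 × 0.000271 = 8.26e-05.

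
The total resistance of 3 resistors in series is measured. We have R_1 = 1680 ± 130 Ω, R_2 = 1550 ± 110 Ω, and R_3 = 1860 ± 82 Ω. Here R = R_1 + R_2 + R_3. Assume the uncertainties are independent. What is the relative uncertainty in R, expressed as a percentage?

3.71%

Each term contributes (cᵢ δxᵢ)² to (δR)²:
  (δR_1)² = 16900;  (δR_2)² = 12100;  (δR_3)² = 6720
δR = √(35700) = 189 Ω
R = 5090 Ω, so δR/R = 189/5090 = 0.0371.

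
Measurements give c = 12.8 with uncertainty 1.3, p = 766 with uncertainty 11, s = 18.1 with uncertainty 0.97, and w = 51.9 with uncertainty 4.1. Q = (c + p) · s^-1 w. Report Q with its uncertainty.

Let u = c + p = 779. δu = √(δc² + δp²) = √(1.69 + 121) = 11.1, so δu/u = 0.0142.
Q is then a monomial in u, s, w:
δQ/Q = √((δu/u)² + (-1·δs/s)² + (1·δw/w)²) = √(0.000202 + 0.00287 + 0.00624) = 0.0965
Q = 2230, so δQ = 0.0965 × 2230 = 216.

2230 ± 216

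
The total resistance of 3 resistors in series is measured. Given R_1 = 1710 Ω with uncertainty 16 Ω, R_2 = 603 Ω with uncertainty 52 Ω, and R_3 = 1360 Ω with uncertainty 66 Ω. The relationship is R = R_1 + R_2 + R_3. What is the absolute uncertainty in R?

Absolute uncertainties add in quadrature for a linear combination:
  (δR_1)² = 256;  (δR_2)² = 2700;  (δR_3)² = 4360
δR = √(7320) = 85.5 Ω

85.5 Ω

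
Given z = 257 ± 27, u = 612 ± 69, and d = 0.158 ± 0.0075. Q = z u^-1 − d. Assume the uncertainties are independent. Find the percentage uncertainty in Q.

24.9%

Let p = z·u^-1 = 0.420. δp/p = √((1·δz/z)² + (-1·δu/u)²) = √(0.0110 + 0.0127) = 0.154, so δp = 0.0647.
Q = p − d: δQ = √(δp² + δd²) = √(0.00419 + 5.62e-05) = 0.0651
Q = 0.262, so δQ/Q = 0.0651/0.262 = 0.249.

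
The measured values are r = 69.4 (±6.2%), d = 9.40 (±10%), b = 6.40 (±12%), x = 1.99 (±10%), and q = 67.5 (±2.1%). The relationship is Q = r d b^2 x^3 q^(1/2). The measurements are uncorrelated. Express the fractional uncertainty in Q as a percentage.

For a monomial Q ∝ r, d, b^2, x^3, q^(1/2), fractional errors add in quadrature:
  (1·δr/r)² = (1×0.0620)² = 0.00384;  (1·δd/d)² = (1×0.100)² = 0.0100;  (2·δb/b)² = (2×0.120)² = 0.0576;  (3·δx/x)² = (3×0.100)² = 0.0900;  (½·δq/q)² = (0.5×0.0210)² = 0.000110
δQ/Q = √(0.162) = 0.402

40.2%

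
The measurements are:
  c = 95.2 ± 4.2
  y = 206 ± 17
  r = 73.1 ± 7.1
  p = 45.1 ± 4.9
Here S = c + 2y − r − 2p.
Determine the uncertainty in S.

36.3

Sums and differences: (δS)² = Σ (cᵢ δxᵢ)².
  (δc)² = 17.6;  (2·δy)² = 1160;  (δr)² = 50.4;  (2·δp)² = 96.0
δS = √(1320) = 36.3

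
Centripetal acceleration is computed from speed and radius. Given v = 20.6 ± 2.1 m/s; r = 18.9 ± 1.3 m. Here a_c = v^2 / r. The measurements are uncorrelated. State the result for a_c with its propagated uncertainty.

22.5 ± 4.83 m/s^2

a_c is a product of powers, so relative uncertainties combine in quadrature:
  (2·δv/v)² = (2×0.102)² = 0.0416;  (-1·δr/r)² = (-1×0.0688)² = 0.00473
δa_c/a_c = √(0.0463) = 0.215
a_c = 22.5 m/s^2, so δa_c = 0.215 × 22.5 = 4.83 m/s^2.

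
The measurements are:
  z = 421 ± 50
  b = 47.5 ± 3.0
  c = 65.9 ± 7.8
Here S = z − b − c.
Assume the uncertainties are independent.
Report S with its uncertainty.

Each term contributes (cᵢ δxᵢ)² to (δS)²:
  (δz)² = 2500;  (δb)² = 9.00;  (δc)² = 60.8
δS = √(2570) = 50.7
S = 308.

308 ± 50.7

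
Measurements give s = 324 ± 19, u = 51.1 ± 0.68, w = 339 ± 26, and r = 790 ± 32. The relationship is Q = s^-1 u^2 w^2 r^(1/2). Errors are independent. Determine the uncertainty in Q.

Relative error in a monomial: (δQ/Q)² = Σ (nᵢ · δxᵢ/xᵢ)².
  (-1·δs/s)² = (-1×0.0586)² = 0.00344;  (2·δu/u)² = (2×0.0133)² = 0.000708;  (2·δw/w)² = (2×0.0767)² = 0.0235;  (½·δr/r)² = (0.5×0.0405)² = 0.000410
δQ/Q = √(0.0281) = 0.168
Q = 2.6e+07, so δQ = 0.168 × 2.6e+07 = 4.36e+06.

4.36e+06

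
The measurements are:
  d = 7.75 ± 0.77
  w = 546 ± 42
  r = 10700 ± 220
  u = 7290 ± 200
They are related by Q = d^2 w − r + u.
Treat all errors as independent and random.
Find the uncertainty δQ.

Let p = d^2·w = 32800. δp/p = √((2·δd/d)² + (1·δw/w)²) = √(0.0395 + 0.00592) = 0.213, so δp = 6990.
Q = p − r + u: δQ = √(δp² + δr² + δu²) = √(4.88e+07 + 48400 + 40000) = 6990

6990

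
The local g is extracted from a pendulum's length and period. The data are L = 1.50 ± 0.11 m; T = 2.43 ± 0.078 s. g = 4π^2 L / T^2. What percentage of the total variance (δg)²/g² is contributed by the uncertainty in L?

56.6%

(δg/g)² = (1·δL/L)² + (-2·δT/T)²
  L term: (1×0.0733)² = 0.00538
  T term: (-2×0.0321)² = 0.00412
Total = 0.00950. Share from L = 0.00538/0.00950 = 0.566.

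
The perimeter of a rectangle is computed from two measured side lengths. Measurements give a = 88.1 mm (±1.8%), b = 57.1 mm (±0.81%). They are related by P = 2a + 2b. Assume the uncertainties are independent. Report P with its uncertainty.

Sums and differences: (δP)² = Σ (cᵢ δxᵢ)².
  (2·δa)² = 10.1;  (2·δb)² = 0.856
δP = √(10.9) = 3.30 mm
P = 290 mm.

290 ± 3.30 mm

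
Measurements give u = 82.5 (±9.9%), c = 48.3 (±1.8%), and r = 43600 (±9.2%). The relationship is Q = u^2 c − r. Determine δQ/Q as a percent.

23.0%

Let p = u^2·c = 3.29e+05. δp/p = √((2·δu/u)² + (1·δc/c)²) = √(0.0392 + 0.000324) = 0.199, so δp = 65400.
Q = p − r: δQ = √(δp² + δr²) = √(4.27e+09 + 1.61e+07) = 65500
Q = 2.85e+05, so δQ/Q = 65500/2.85e+05 = 0.230.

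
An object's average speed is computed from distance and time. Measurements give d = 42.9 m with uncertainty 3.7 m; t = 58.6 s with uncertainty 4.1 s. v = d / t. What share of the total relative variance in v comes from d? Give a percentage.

(δv/v)² = (1·δd/d)² + (-1·δt/t)²
  d term: (1×0.0862)² = 0.00744
  t term: (-1×0.0700)² = 0.00490
Total = 0.0123. Share from d = 0.00744/0.0123 = 0.603.

60.3%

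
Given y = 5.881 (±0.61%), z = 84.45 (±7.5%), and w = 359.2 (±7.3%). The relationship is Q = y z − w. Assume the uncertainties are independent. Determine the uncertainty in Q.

Let p = y·z = 496.7. δp/p = √((1·δy/y)² + (1·δz/z)²) = √(3.72e-05 + 0.00562) = 0.0752, so δp = 37.4.
Q = p − w: δQ = √(δp² + δw²) = √(1400 + 688) = 45.7

45.7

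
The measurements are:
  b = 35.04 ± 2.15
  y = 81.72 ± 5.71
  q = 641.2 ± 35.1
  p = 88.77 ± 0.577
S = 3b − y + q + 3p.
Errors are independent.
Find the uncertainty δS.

36.2

Sums and differences: (δS)² = Σ (cᵢ δxᵢ)².
  (3·δb)² = 41.6;  (δy)² = 32.6;  (δq)² = 1230;  (3·δp)² = 3.00
δS = √(1310) = 36.2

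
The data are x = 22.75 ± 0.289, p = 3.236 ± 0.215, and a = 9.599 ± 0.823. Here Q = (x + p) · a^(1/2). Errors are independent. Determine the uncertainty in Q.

3.63

Let u = x + p = 25.99. δu = √(δx² + δp²) = √(0.0835 + 0.0462) = 0.360, so δu/u = 0.0139.
Q is then a monomial in u, a:
δQ/Q = √((δu/u)² + (½·δa/a)²) = √(0.000192 + 0.00184) = 0.0451
Q = 80.51, so δQ = 0.0451 × 80.51 = 3.63.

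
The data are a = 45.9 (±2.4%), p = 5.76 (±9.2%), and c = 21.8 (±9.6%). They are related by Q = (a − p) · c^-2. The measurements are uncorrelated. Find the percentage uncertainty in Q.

Let u = a − p = 40.1. δu = √(δa² + δp²) = √(1.21 + 0.281) = 1.22, so δu/u = 0.0305.
Q is then a monomial in u, c:
δQ/Q = √((δu/u)² + (-2·δc/c)²) = √(0.000927 + 0.0369) = 0.194

19.4%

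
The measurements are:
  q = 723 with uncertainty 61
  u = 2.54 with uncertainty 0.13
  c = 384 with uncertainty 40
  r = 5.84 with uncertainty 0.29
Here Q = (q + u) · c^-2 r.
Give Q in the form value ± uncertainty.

Let w = q + u = 726. δw = √(δq² + δu²) = √(3720 + 0.0169) = 61.0, so δw/w = 0.0841.
Q is then a monomial in w, c, r:
δQ/Q = √((δw/w)² + (-2·δc/c)² + (1·δr/r)²) = √(0.00707 + 0.0434 + 0.00247) = 0.230
Q = 0.0287, so δQ = 0.230 × 0.0287 = 0.00661.

0.0287 ± 0.00661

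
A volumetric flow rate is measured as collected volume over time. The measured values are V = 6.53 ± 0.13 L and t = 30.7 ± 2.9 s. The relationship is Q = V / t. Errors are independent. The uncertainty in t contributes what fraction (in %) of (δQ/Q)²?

95.7%

(δQ/Q)² = (1·δV/V)² + (-1·δt/t)²
  V term: (1×0.0199)² = 0.000396
  t term: (-1×0.0945)² = 0.00892
Total = 0.00932. Share from t = 0.00892/0.00932 = 0.957.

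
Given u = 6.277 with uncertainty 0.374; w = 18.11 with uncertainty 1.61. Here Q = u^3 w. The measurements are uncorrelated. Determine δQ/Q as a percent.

Q is a product of powers, so relative uncertainties combine in quadrature:
  (3·δu/u)² = (3×0.0596)² = 0.0320;  (1·δw/w)² = (1×0.0889)² = 0.00790
δQ/Q = √(0.0399) = 0.200

20.0%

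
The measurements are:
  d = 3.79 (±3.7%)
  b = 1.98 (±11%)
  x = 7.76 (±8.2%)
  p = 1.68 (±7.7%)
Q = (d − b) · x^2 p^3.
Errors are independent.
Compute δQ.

Let u = d − b = 1.81. δu = √(δd² + δb²) = √(0.0197 + 0.0474) = 0.259, so δu/u = 0.143.
Q is then a monomial in u, x, p:
δQ/Q = √((δu/u)² + (2·δx/x)² + (3·δp/p)²) = √(0.0205 + 0.0269 + 0.0534) = 0.317
Q = 517, so δQ = 0.317 × 517 = 164.

164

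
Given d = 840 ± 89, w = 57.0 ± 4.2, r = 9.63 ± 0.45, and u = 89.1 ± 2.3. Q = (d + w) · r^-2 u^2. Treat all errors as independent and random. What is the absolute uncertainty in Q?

11200

Let h = d + w = 897. δh = √(δd² + δw²) = √(7920 + 17.6) = 89.1, so δh/h = 0.0993.
Q is then a monomial in h, r, u:
δQ/Q = √((δh/h)² + (-2·δr/r)² + (2·δu/u)²) = √(0.00987 + 0.00873 + 0.00267) = 0.146
Q = 76800, so δQ = 0.146 × 76800 = 11200.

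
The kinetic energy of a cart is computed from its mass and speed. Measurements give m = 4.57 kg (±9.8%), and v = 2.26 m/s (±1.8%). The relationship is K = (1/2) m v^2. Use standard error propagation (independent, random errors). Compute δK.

1.22 J

Products/powers → add relative errors in quadrature, weighted by exponent:
  (1·δm/m)² = (1×0.0980)² = 0.00960;  (2·δv/v)² = (2×0.0180)² = 0.00130
δK/K = √(0.0109) = 0.104
K = 11.7 J, so δK = 0.104 × 11.7 = 1.22 J.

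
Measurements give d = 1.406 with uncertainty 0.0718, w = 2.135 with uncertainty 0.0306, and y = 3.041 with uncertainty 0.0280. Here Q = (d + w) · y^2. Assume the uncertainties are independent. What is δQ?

Let u = d + w = 3.541. δu = √(δd² + δw²) = √(0.00516 + 0.000936) = 0.0780, so δu/u = 0.0220.
Q is then a monomial in u, y:
δQ/Q = √((δu/u)² + (2·δy/y)²) = √(0.000486 + 0.000339) = 0.0287
Q = 32.75, so δQ = 0.0287 × 32.75 = 0.941.

0.941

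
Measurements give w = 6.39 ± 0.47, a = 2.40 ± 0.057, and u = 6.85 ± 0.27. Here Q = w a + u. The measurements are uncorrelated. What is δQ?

Let p = w·a = 15.3. δp/p = √((1·δw/w)² + (1·δa/a)²) = √(0.00541 + 0.000564) = 0.0773, so δp = 1.19.
Q = p + u: δQ = √(δp² + δu²) = √(1.41 + 0.0729) = 1.22

1.22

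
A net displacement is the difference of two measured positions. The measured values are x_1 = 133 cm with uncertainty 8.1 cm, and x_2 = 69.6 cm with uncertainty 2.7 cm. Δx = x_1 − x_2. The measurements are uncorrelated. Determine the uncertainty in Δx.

Δx is a linear combination, so absolute uncertainties add in quadrature:
  (δx_1)² = 65.6;  (δx_2)² = 7.29
δΔx = √(72.9) = 8.54 cm

8.54 cm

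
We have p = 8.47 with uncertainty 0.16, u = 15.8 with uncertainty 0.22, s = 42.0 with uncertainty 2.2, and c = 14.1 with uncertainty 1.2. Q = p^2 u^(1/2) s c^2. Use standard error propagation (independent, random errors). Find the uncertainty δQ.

Q is a product of powers, so relative uncertainties combine in quadrature:
  (2·δp/p)² = (2×0.0189)² = 0.00143;  (½·δu/u)² = (0.5×0.0139)² = 4.85e-05;  (1·δs/s)² = (1×0.0524)² = 0.00274;  (2·δc/c)² = (2×0.0851)² = 0.0290
δQ/Q = √(0.0332) = 0.182
Q = 2.38e+06, so δQ = 0.182 × 2.38e+06 = 4.34e+05.

4.34e+05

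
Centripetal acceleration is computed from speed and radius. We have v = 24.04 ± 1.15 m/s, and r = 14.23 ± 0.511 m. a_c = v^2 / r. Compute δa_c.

Each factor contributes (exponent × relative error)² to (δa_c/a_c)²:
  (2·δv/v)² = (2×0.0478)² = 0.00915;  (-1·δr/r)² = (-1×0.0359)² = 0.00129
δa_c/a_c = √(0.0104) = 0.102
a_c = 40.61 m/s^2, so δa_c = 0.102 × 40.61 = 4.15 m/s^2.

4.15 m/s^2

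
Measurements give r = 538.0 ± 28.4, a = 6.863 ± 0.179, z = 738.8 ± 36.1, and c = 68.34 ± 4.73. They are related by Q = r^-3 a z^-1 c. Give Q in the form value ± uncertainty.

Since Q is a product/quotient, work with relative uncertainties:
  (-3·δr/r)² = (-3×0.0528)² = 0.0251;  (1·δa/a)² = (1×0.0261)² = 0.000680;  (-1·δz/z)² = (-1×0.0489)² = 0.00239;  (1·δc/c)² = (1×0.0692)² = 0.00479
δQ/Q = √(0.0329) = 0.181
Q = 4.077e-09, so δQ = 0.181 × 4.077e-09 = 7.4e-10.

(4.077 ± 0.740) × 10^-9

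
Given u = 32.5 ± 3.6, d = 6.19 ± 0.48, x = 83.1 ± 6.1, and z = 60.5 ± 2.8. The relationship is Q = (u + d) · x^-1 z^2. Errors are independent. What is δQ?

257

Let w = u + d = 38.7. δw = √(δu² + δd²) = √(13.0 + 0.230) = 3.63, so δw/w = 0.0939.
Q is then a monomial in w, x, z:
δQ/Q = √((δw/w)² + (-1·δx/x)² + (2·δz/z)²) = √(0.00881 + 0.00539 + 0.00857) = 0.151
Q = 1700, so δQ = 0.151 × 1700 = 257.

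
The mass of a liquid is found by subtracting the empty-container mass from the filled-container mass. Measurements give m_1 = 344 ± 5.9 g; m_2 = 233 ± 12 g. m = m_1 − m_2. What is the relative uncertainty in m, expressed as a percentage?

Sums and differences: (δm)² = Σ (cᵢ δxᵢ)².
  (δm_1)² = 34.8;  (δm_2)² = 144
δm = √(179) = 13.4 g
m = 111 g, so δm/m = 13.4/111 = 0.120.

12.0%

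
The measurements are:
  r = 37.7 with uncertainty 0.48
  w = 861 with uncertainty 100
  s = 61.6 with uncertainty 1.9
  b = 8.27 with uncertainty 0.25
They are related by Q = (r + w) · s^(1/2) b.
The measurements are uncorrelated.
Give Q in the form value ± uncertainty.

58300 ± 6790

Let u = r + w = 899. δu = √(δr² + δw²) = √(0.230 + 10000) = 100, so δu/u = 0.111.
Q is then a monomial in u, s, b:
δQ/Q = √((δu/u)² + (½·δs/s)² + (1·δb/b)²) = √(0.0124 + 0.000238 + 0.000914) = 0.116
Q = 58300, so δQ = 0.116 × 58300 = 6790.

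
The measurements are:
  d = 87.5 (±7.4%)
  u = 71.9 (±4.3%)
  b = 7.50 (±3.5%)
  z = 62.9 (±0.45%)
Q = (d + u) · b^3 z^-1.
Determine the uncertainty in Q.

122

Let w = d + u = 159. δw = √(δd² + δu²) = √(41.9 + 9.56) = 7.18, so δw/w = 0.0450.
Q is then a monomial in w, b, z:
δQ/Q = √((δw/w)² + (3·δb/b)² + (-1·δz/z)²) = √(0.00203 + 0.0110 + 2.03e-05) = 0.114
Q = 1070, so δQ = 0.114 × 1070 = 122.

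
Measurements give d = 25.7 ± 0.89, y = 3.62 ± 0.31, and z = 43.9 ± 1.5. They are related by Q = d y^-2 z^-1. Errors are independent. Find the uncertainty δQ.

Since Q is a product/quotient, work with relative uncertainties:
  (1·δd/d)² = (1×0.0346)² = 0.00120;  (-2·δy/y)² = (-2×0.0856)² = 0.0293;  (-1·δz/z)² = (-1×0.0342)² = 0.00117
δQ/Q = √(0.0317) = 0.178
Q = 0.0447, so δQ = 0.178 × 0.0447 = 0.00795.

0.00795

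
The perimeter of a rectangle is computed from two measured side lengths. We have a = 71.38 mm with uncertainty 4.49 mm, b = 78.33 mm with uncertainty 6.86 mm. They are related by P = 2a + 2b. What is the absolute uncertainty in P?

For a sum/difference, combine absolute errors in quadrature:
  (2·δa)² = 80.6;  (2·δb)² = 188
δP = √(269) = 16.4 mm

16.4 mm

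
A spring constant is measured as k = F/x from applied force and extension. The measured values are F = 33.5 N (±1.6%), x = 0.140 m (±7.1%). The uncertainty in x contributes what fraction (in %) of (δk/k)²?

(δk/k)² = (1·δF/F)² + (-1·δx/x)²
  F term: (1×0.0160)² = 0.000256
  x term: (-1×0.0710)² = 0.00504
Total = 0.00530. Share from x = 0.00504/0.00530 = 0.952.

95.2%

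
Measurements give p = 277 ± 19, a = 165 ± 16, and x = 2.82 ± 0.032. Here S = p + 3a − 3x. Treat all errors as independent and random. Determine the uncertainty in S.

51.6

For a sum/difference, combine absolute errors in quadrature:
  (δp)² = 361;  (3·δa)² = 2300;  (3·δx)² = 0.00922
δS = √(2670) = 51.6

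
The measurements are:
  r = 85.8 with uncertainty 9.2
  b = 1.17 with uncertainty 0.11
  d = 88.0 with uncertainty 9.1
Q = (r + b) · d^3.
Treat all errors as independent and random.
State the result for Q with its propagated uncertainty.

Let u = r + b = 87.0. δu = √(δr² + δb²) = √(84.6 + 0.0121) = 9.20, so δu/u = 0.106.
Q is then a monomial in u, d:
δQ/Q = √((δu/u)² + (3·δd/d)²) = √(0.0112 + 0.0962) = 0.328
Q = 5.93e+07, so δQ = 0.328 × 5.93e+07 = 1.94e+07.

(5.93 ± 1.94) × 10^7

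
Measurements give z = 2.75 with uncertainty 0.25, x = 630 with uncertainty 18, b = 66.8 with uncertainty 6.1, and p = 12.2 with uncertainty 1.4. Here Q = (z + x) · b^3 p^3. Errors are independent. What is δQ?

1.51e+11

Let u = z + x = 633. δu = √(δz² + δx²) = √(0.0625 + 324) = 18.0, so δu/u = 0.0284.
Q is then a monomial in u, b, p:
δQ/Q = √((δu/u)² + (3·δb/b)² + (3·δp/p)²) = √(0.000809 + 0.0750 + 0.119) = 0.441
Q = 3.42e+11, so δQ = 0.441 × 3.42e+11 = 1.51e+11.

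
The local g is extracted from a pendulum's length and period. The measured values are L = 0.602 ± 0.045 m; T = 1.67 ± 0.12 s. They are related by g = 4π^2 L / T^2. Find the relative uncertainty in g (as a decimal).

0.162

Since g is a product/quotient, work with relative uncertainties:
  (1·δL/L)² = (1×0.0748)² = 0.00559;  (-2·δT/T)² = (-2×0.0719)² = 0.0207
δg/g = √(0.0262) = 0.162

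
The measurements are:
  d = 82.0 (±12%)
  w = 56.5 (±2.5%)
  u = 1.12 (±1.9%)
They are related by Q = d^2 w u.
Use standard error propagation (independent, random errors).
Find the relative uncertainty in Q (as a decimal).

0.242

For a monomial Q ∝ d^2, w, u, fractional errors add in quadrature:
  (2·δd/d)² = (2×0.120)² = 0.0576;  (1·δw/w)² = (1×0.0250)² = 0.000625;  (1·δu/u)² = (1×0.0190)² = 0.000361
δQ/Q = √(0.0586) = 0.242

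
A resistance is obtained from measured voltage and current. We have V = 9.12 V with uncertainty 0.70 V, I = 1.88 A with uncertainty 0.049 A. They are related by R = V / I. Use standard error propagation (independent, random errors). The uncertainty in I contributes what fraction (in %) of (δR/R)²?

10.3%

(δR/R)² = (1·δV/V)² + (-1·δI/I)²
  V term: (1×0.0768)² = 0.00589
  I term: (-1×0.0261)² = 0.000679
Total = 0.00657. Share from I = 0.000679/0.00657 = 0.103.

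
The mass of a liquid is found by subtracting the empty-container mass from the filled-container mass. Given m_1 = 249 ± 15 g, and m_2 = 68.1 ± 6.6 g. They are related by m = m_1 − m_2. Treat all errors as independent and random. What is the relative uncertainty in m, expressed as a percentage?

Each term contributes (cᵢ δxᵢ)² to (δm)²:
  (δm_1)² = 225;  (δm_2)² = 43.6
δm = √(269) = 16.4 g
m = 181 g, so δm/m = 16.4/181 = 0.0906.

9.06%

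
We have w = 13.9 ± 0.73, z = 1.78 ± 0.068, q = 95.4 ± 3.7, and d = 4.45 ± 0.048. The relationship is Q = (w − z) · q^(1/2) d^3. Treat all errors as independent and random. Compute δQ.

744

Let u = w − z = 12.1. δu = √(δw² + δz²) = √(0.533 + 0.00462) = 0.733, so δu/u = 0.0605.
Q is then a monomial in u, q, d:
δQ/Q = √((δu/u)² + (½·δq/q)² + (3·δd/d)²) = √(0.00366 + 0.000376 + 0.00105) = 0.0713
Q = 10400, so δQ = 0.0713 × 10400 = 744.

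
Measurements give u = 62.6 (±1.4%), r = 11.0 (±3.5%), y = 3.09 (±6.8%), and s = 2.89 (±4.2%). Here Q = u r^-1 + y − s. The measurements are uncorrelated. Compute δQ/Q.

0.0550

Let p = u·r^-1 = 5.69. δp/p = √((1·δu/u)² + (-1·δr/r)²) = √(0.000196 + 0.00123) = 0.0377, so δp = 0.215.
Q = p + y − s: δQ = √(δp² + δy² + δs²) = √(0.0460 + 0.0442 + 0.0147) = 0.324
Q = 5.89, so δQ/Q = 0.324/5.89 = 0.0550.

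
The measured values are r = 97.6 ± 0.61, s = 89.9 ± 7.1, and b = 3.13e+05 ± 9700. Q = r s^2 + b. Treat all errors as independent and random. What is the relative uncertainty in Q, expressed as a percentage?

11.4%

Let p = r·s^2 = 7.89e+05. δp/p = √((1·δr/r)² + (2·δs/s)²) = √(3.91e-05 + 0.0249) = 0.158, so δp = 1.25e+05.
Q = p + b: δQ = √(δp² + δb²) = √(1.55e+10 + 9.41e+07) = 1.25e+05
Q = 1.1e+06, so δQ/Q = 1.25e+05/1.1e+06 = 0.114.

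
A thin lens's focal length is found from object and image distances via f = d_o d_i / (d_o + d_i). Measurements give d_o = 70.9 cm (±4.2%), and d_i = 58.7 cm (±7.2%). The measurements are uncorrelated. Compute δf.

1.40 cm

∂f/∂d_o = (d_i/(d_o+d_i))² = 0.205;  ∂f/∂d_i = (d_o/(d_o+d_i))² = 0.299
δf = √((∂f/∂d_o · δd_o)² + (∂f/∂d_i · δd_i)²) = √(0.373 + 1.60) = 1.40 cm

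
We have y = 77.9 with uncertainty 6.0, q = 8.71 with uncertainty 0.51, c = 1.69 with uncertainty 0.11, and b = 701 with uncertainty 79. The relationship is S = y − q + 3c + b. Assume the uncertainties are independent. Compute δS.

79.2

For a sum/difference, combine absolute errors in quadrature:
  (δy)² = 36.0;  (δq)² = 0.260;  (3·δc)² = 0.109;  (δb)² = 6240
δS = √(6280) = 79.2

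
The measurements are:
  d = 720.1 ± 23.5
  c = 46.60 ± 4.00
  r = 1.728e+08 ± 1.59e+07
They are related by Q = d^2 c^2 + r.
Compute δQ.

2.07e+08

Let p = d^2·c^2 = 1.126e+09. δp/p = √((2·δd/d)² + (2·δc/c)²) = √(0.00426 + 0.0295) = 0.184, so δp = 2.07e+08.
Q = p + r: δQ = √(δp² + δr²) = √(4.28e+16 + 2.53e+14) = 2.07e+08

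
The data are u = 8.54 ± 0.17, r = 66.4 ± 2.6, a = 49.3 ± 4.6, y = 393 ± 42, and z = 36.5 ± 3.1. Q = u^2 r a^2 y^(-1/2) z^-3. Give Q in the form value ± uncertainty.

Products/powers → add relative errors in quadrature, weighted by exponent:
  (2·δu/u)² = (2×0.0199)² = 0.00159;  (1·δr/r)² = (1×0.0392)² = 0.00153;  (2·δa/a)² = (2×0.0933)² = 0.0348;  (−½·δy/y)² = (-0.5×0.107)² = 0.00286;  (-3·δz/z)² = (-3×0.0849)² = 0.0649
δQ/Q = √(0.106) = 0.325
Q = 12.2, so δQ = 0.325 × 12.2 = 3.97.

12.2 ± 3.97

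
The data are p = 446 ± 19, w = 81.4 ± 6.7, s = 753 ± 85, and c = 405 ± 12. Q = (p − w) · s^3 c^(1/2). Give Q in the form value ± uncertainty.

(3.13 ± 1.08) × 10^12

Let u = p − w = 365. δu = √(δp² + δw²) = √(361 + 44.9) = 20.1, so δu/u = 0.0553.
Q is then a monomial in u, s, c:
δQ/Q = √((δu/u)² + (3·δs/s)² + (½·δc/c)²) = √(0.00305 + 0.115 + 0.000219) = 0.343
Q = 3.13e+12, so δQ = 0.343 × 3.13e+12 = 1.08e+12.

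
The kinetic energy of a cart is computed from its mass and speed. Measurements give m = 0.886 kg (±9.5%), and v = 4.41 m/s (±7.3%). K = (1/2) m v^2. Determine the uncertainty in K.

Relative error in a monomial: (δK/K)² = Σ (nᵢ · δxᵢ/xᵢ)².
  (1·δm/m)² = (1×0.0950)² = 0.00903;  (2·δv/v)² = (2×0.0730)² = 0.0213
δK/K = √(0.0303) = 0.174
K = 8.62 J, so δK = 0.174 × 8.62 = 1.50 J.

1.50 J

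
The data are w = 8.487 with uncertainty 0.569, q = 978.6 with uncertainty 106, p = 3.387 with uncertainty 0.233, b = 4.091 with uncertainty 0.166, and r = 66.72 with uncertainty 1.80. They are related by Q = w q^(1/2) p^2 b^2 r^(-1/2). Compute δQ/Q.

Q is a product of powers, so relative uncertainties combine in quadrature:
  (1·δw/w)² = (1×0.0670)² = 0.00449;  (½·δq/q)² = (0.5×0.108)² = 0.00293;  (2·δp/p)² = (2×0.0688)² = 0.0189;  (2·δb/b)² = (2×0.0406)² = 0.00659;  (−½·δr/r)² = (-0.5×0.0270)² = 0.000182
δQ/Q = √(0.0331) = 0.182

0.182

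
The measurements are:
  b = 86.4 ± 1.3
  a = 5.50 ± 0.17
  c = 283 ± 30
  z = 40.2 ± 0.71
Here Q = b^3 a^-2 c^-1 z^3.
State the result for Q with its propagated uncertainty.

(4.89 ± 0.691) × 10^6

Q is a product of powers, so relative uncertainties combine in quadrature:
  (3·δb/b)² = (3×0.0150)² = 0.00204;  (-2·δa/a)² = (-2×0.0309)² = 0.00382;  (-1·δc/c)² = (-1×0.106)² = 0.0112;  (3·δz/z)² = (3×0.0177)² = 0.00281
δQ/Q = √(0.0199) = 0.141
Q = 4.89e+06, so δQ = 0.141 × 4.89e+06 = 6.91e+05.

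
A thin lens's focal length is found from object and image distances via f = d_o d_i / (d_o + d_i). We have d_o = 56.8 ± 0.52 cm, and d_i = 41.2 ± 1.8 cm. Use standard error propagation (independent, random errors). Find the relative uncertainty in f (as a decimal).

∂f/∂d_o = (d_i/(d_o+d_i))² = 0.177;  ∂f/∂d_i = (d_o/(d_o+d_i))² = 0.336
δf = √((∂f/∂d_o · δd_o)² + (∂f/∂d_i · δd_i)²) = √(0.00845 + 0.366) = 0.612 cm
f = 23.9 cm, so δf/f = 0.612/23.9 = 0.0256.

0.0256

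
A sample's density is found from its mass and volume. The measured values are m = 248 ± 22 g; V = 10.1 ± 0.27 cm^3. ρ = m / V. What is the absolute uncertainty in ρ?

2.27 g/cm^3

Relative error in a monomial: (δρ/ρ)² = Σ (nᵢ · δxᵢ/xᵢ)².
  (1·δm/m)² = (1×0.0887)² = 0.00787;  (-1·δV/V)² = (-1×0.0267)² = 0.000715
δρ/ρ = √(0.00858) = 0.0927
ρ = 24.6 g/cm^3, so δρ = 0.0927 × 24.6 = 2.27 g/cm^3.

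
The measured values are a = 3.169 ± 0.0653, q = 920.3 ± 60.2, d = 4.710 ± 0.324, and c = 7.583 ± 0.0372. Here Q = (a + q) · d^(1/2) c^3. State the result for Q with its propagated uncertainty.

873900 ± 65700

Let u = a + q = 923.5. δu = √(δa² + δq²) = √(0.00426 + 3620) = 60.2, so δu/u = 0.0652.
Q is then a monomial in u, d, c:
δQ/Q = √((δu/u)² + (½·δd/d)² + (3·δc/c)²) = √(0.00425 + 0.00118 + 0.000217) = 0.0752
Q = 873900, so δQ = 0.0752 × 873900 = 65700.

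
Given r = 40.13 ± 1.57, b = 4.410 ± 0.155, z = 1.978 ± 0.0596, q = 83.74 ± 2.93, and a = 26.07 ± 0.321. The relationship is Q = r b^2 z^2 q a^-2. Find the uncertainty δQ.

Products/powers → add relative errors in quadrature, weighted by exponent:
  (1·δr/r)² = (1×0.0391)² = 0.00153;  (2·δb/b)² = (2×0.0351)² = 0.00494;  (2·δz/z)² = (2×0.0301)² = 0.00363;  (1·δq/q)² = (1×0.0350)² = 0.00122;  (-2·δa/a)² = (-2×0.0123)² = 0.000606
δQ/Q = √(0.0119) = 0.109
Q = 376.2, so δQ = 0.109 × 376.2 = 41.1.

41.1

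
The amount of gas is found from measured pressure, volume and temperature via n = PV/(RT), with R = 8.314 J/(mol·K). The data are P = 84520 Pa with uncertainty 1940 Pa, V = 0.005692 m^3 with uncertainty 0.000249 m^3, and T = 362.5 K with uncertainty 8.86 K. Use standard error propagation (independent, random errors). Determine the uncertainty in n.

0.00880 mol

Relative error in a monomial: (δn/n)² = Σ (nᵢ · δxᵢ/xᵢ)².
  (1·δP/P)² = (1×0.0230)² = 0.000527;  (1·δV/V)² = (1×0.0437)² = 0.00191;  (-1·δT/T)² = (-1×0.0244)² = 0.000597
δn/n = √(0.00304) = 0.0551
n = 0.1596 mol, so δn = 0.0551 × 0.1596 = 0.00880 mol.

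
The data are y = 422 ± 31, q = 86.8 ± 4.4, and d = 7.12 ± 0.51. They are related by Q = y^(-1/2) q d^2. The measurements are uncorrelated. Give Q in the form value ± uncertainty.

Relative error in a monomial: (δQ/Q)² = Σ (nᵢ · δxᵢ/xᵢ)².
  (−½·δy/y)² = (-0.5×0.0735)² = 0.00135;  (1·δq/q)² = (1×0.0507)² = 0.00257;  (2·δd/d)² = (2×0.0716)² = 0.0205
δQ/Q = √(0.0244) = 0.156
Q = 214, so δQ = 0.156 × 214 = 33.5.

214 ± 33.5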